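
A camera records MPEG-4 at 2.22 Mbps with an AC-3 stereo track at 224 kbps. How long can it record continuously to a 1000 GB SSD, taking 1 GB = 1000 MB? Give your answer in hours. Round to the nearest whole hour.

Audio: 224 kbps = 0.224 Mbps.
Total bitrate: 2.22 + 0.224 = 2.444 Mbps.
Capacity: 1000 GB = 8,000,000 Mb.
Recording time: 8,000,000 / 2.444 = 3,273,322 s ≈ 909 hours.

909 hours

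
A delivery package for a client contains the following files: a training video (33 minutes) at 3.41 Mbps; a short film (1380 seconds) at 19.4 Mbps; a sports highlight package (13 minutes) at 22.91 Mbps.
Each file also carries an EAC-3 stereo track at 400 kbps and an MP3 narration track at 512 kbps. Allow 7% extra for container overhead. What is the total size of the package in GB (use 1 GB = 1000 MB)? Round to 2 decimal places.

7.38 GB

Audio total: 400 + 512 = 912 kbps = 0.912 Mbps.
training video: 4.322 Mbps × 1980 s × 1.07 = 9156.6 Mb
short film: 20.312 Mbps × 1380 s × 1.07 = 29992.7 Mb
sports highlight package: 23.822 Mbps × 780 s × 1.07 = 19881.8 Mb
Total: 59031.1 Mb = 7378.9 MB.
= 7.379 GB.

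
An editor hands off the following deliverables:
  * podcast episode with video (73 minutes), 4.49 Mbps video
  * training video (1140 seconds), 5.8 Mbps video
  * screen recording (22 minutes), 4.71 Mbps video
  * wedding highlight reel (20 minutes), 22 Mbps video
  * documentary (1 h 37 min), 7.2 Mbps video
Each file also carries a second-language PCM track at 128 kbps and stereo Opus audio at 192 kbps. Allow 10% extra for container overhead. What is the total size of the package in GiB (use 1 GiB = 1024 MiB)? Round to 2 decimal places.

13.48 GiB

Audio total: 128 + 192 = 320 kbps = 0.320 Mbps.
podcast episode with video: 4.810 Mbps × 4380 s × 1.10 = 23174.6 Mb
training video: 6.120 Mbps × 1140 s × 1.10 = 7674.5 Mb
screen recording: 5.030 Mbps × 1320 s × 1.10 = 7303.6 Mb
wedding highlight reel: 22.320 Mbps × 1200 s × 1.10 = 29462.4 Mb
documentary: 7.520 Mbps × 5820 s × 1.10 = 48143.0 Mb
Total: 115758.1 Mb = 14469.8 MB.
= 13.48 GiB.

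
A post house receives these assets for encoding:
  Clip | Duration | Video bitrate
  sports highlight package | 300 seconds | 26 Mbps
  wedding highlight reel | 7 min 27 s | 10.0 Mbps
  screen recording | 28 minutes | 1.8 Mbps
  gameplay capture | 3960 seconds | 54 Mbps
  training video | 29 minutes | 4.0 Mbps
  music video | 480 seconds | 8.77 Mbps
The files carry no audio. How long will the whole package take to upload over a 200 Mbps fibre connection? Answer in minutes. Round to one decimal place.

sports highlight package: 26.000 Mbps × 300 s = 7800.0 Mb
wedding highlight reel: 10.000 Mbps × 447 s = 4470.0 Mb
screen recording: 1.800 Mbps × 1680 s = 3024.0 Mb
gameplay capture: 54.000 Mbps × 3960 s = 213840.0 Mb
training video: 4.000 Mbps × 1740 s = 6960.0 Mb
music video: 8.770 Mbps × 480 s = 4209.6 Mb
Total: 240303.6 Mb = 30038.0 MB.
At 200 Mbps: 240303.6 / 200 = 1202 s ≈ 20 minutes.

20.0 minutes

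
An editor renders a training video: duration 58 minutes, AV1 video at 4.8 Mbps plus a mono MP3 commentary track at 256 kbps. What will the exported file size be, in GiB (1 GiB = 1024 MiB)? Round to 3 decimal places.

2.048 GiB

58 min = 3480 s
Audio: 256 kbps = 0.256 Mbps.
Total bitrate: 4.8 + 0.256 = 5.056 Mbps.
Stream data: 5.056 Mbps × 3480 s = 17594.9 Mb.
17,595 Mb = 2,199,360,000 bytes ÷ 1,073,741,824 = 2.048 GiB.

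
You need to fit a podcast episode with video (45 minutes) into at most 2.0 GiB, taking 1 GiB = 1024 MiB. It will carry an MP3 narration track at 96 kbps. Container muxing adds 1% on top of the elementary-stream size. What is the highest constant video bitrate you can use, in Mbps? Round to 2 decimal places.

6.20 Mbps

Budget: 2.0 GiB = 17179.9 Mb.
Stream payload after overhead: 17179.9 / 1.01 = 17009.8 Mb.
45 min = 2700 s
Total bitrate budget: 17009.8 Mb / 2700 s = 6.300 Mbps.
Audio: 96 kbps = 0.096 Mbps.
Video: 6.300 − 0.096 = 6.204 Mbps.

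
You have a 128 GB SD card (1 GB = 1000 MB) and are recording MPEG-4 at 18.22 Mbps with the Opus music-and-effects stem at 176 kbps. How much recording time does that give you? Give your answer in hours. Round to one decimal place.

15.5 hours

Audio: 176 kbps = 0.176 Mbps.
Total bitrate: 18.22 + 0.176 = 18.396 Mbps.
Capacity: 128 GB = 1,024,000 Mb.
Recording time: 1,024,000 / 18.396 = 55,664 s ≈ 15.5 hours.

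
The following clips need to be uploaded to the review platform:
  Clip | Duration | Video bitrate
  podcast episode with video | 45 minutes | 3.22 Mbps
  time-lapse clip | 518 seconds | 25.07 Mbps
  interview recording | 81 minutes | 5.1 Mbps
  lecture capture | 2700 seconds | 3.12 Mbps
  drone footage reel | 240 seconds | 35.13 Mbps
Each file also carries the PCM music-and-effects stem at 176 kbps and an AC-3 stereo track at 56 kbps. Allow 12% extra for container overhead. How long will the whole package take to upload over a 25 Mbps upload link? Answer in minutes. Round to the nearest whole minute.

49 minutes

Audio total: 176 + 56 = 232 kbps = 0.232 Mbps.
podcast episode with video: 3.452 Mbps × 2700 s × 1.12 = 10438.8 Mb
time-lapse clip: 25.302 Mbps × 518 s × 1.12 = 14679.2 Mb
interview recording: 5.332 Mbps × 4860 s × 1.12 = 29023.1 Mb
lecture capture: 3.352 Mbps × 2700 s × 1.12 = 10136.4 Mb
drone footage reel: 35.362 Mbps × 240 s × 1.12 = 9505.3 Mb
Total: 73783.0 Mb = 9222.9 MB.
At 25 Mbps: 73783.0 / 25 = 2951 s ≈ 49.2 minutes.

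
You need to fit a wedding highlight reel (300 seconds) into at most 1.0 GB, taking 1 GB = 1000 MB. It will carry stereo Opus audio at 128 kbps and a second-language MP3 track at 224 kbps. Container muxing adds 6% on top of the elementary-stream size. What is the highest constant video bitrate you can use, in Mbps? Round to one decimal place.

24.8 Mbps

Budget: 1.0 GB = 8000.0 Mb.
Stream payload after overhead: 8000.0 / 1.06 = 7547.2 Mb.
Total bitrate budget: 7547.2 Mb / 300 s = 25.157 Mbps.
Audio total: 128 + 224 = 352 kbps = 0.352 Mbps.
Video: 25.157 − 0.352 = 24.805 Mbps.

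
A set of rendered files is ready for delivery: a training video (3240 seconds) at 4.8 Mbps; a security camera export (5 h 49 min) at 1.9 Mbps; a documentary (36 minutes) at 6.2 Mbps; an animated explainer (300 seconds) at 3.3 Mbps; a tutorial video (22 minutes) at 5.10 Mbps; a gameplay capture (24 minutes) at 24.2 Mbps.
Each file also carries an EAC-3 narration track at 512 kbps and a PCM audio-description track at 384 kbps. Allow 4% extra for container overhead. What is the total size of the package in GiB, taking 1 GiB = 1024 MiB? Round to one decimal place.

16.7 GiB

Audio total: 512 + 384 = 896 kbps = 0.896 Mbps.
training video: 5.696 Mbps × 3240 s × 1.04 = 19193.2 Mb
security camera export: 2.796 Mbps × 20940 s × 1.04 = 60890.2 Mb
documentary: 7.096 Mbps × 2160 s × 1.04 = 15940.5 Mb
animated explainer: 4.196 Mbps × 300 s × 1.04 = 1309.2 Mb
tutorial video: 5.996 Mbps × 1320 s × 1.04 = 8231.3 Mb
gameplay capture: 25.096 Mbps × 1440 s × 1.04 = 37583.8 Mb
Total: 143148.1 Mb = 17893.5 MB.
= 16.66 GiB.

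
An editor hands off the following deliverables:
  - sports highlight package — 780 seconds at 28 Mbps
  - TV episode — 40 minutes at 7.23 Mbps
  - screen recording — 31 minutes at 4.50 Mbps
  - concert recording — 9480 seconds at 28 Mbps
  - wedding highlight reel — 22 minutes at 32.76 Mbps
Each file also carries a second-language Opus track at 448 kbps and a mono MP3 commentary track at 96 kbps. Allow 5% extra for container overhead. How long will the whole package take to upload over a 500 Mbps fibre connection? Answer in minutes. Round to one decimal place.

Audio total: 448 + 96 = 544 kbps = 0.544 Mbps.
sports highlight package: 28.544 Mbps × 780 s × 1.05 = 23377.5 Mb
TV episode: 7.774 Mbps × 2400 s × 1.05 = 19590.5 Mb
screen recording: 5.044 Mbps × 1860 s × 1.05 = 9850.9 Mb
concert recording: 28.544 Mbps × 9480 s × 1.05 = 284127.0 Mb
wedding highlight reel: 33.304 Mbps × 1320 s × 1.05 = 46159.3 Mb
Total: 383105.3 Mb = 47888.2 MB.
At 500 Mbps: 383105.3 / 500 = 766 s ≈ 12.8 minutes.

12.8 minutes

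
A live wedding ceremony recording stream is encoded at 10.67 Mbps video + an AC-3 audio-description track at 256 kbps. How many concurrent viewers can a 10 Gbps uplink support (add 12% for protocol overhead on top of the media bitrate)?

Audio: 256 kbps = 0.256 Mbps.
Per-viewer media rate: 10.926 Mbps.
On the wire with 12% overhead: 12.237 Mbps.
10 Gbps = 10,000 Mbps; 10,000 / 12.237 = 817.19 → 817 viewers.

817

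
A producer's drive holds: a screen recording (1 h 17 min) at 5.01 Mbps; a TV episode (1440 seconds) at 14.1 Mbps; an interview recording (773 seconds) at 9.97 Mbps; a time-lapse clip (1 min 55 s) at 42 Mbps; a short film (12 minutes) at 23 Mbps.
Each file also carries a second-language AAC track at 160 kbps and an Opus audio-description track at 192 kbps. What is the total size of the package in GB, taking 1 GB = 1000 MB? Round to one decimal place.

9.4 GB

Audio total: 160 + 192 = 352 kbps = 0.352 Mbps.
screen recording: 5.362 Mbps × 4620 s = 24772.4 Mb
TV episode: 14.452 Mbps × 1440 s = 20810.9 Mb
interview recording: 10.322 Mbps × 773 s = 7978.9 Mb
time-lapse clip: 42.352 Mbps × 115 s = 4870.5 Mb
short film: 23.352 Mbps × 720 s = 16813.4 Mb
Total: 75246.1 Mb = 9405.8 MB.
= 9.406 GB.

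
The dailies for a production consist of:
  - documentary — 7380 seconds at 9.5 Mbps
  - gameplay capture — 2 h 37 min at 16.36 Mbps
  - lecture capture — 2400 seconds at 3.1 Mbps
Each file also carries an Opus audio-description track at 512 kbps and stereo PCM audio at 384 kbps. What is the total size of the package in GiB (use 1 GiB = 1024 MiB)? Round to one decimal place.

29.0 GiB

Audio total: 512 + 384 = 896 kbps = 0.896 Mbps.
documentary: 10.396 Mbps × 7380 s = 76722.5 Mb
gameplay capture: 17.256 Mbps × 9420 s = 162551.5 Mb
lecture capture: 3.996 Mbps × 2400 s = 9590.4 Mb
Total: 248864.4 Mb = 31108.0 MB.
= 28.97 GiB.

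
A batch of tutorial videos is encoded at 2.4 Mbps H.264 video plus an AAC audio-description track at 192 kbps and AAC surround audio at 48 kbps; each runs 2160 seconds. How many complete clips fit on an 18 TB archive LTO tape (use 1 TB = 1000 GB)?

25252

Audio total: 192 + 48 = 240 kbps = 0.240 Mbps.
Total bitrate: 2.640 Mbps.
Per item: 2.640 Mbps × 2160 s = 5,702 Mb = 712.8 MB.
Capacity: 18 TB = 144,000,000 Mb; 25252.53 items → 25252 complete.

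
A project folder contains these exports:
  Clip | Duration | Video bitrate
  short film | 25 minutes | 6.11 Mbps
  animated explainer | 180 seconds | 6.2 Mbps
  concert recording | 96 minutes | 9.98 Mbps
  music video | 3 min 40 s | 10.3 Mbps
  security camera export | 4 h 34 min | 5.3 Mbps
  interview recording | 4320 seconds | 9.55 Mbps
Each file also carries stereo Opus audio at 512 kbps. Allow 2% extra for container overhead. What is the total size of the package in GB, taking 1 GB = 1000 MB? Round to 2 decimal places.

Audio: 512 kbps = 0.512 Mbps.
short film: 6.622 Mbps × 1500 s × 1.02 = 10131.7 Mb
animated explainer: 6.712 Mbps × 180 s × 1.02 = 1232.3 Mb
concert recording: 10.492 Mbps × 5760 s × 1.02 = 61642.6 Mb
music video: 10.812 Mbps × 220 s × 1.02 = 2426.2 Mb
security camera export: 5.812 Mbps × 16440 s × 1.02 = 97460.3 Mb
interview recording: 10.062 Mbps × 4320 s × 1.02 = 44337.2 Mb
Total: 217230.3 Mb = 27153.8 MB.
= 27.15 GB.

27.15 GB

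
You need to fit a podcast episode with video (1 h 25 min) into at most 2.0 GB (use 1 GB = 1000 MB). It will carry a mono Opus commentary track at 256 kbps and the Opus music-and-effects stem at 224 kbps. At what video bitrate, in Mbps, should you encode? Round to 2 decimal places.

2.66 Mbps

Budget: 2.0 GB = 16000.0 Mb.
1 h 25 min = 85 min = 5100 s
Total bitrate budget: 16000.0 Mb / 5100 s = 3.137 Mbps.
Audio total: 256 + 224 = 480 kbps = 0.480 Mbps.
Video: 3.137 − 0.480 = 2.657 Mbps.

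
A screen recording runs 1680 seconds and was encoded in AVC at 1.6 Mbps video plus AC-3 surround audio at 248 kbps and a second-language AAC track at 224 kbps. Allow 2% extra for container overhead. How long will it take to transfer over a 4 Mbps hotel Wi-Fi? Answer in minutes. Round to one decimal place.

14.8 minutes

Audio total: 248 + 224 = 472 kbps = 0.472 Mbps.
Total bitrate: 2.072 Mbps.
File: 2.072 Mbps × 1680 s = 3481.0 Mb.
With 2% container overhead: ×1.02. → 3550.6 Mb.
At 4 Mbps: 3550.6 / 4 = 887.6 s ≈ 14.8 minutes.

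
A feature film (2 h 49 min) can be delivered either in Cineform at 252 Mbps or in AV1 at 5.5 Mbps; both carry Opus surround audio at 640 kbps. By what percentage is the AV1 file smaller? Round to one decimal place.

2 h 49 min = 169 min = 10140 s
Audio: 640 kbps = 0.640 Mbps.
Cineform: 252.640 Mbps × 10140 s = 2561769.6 Mb = 320.221 GB.
AV1: 6.140 Mbps × 10140 s = 62259.6 Mb = 7.782 GB.
Reduction: (1 − 7.782/320.221) × 100 = 97.57%.

97.6%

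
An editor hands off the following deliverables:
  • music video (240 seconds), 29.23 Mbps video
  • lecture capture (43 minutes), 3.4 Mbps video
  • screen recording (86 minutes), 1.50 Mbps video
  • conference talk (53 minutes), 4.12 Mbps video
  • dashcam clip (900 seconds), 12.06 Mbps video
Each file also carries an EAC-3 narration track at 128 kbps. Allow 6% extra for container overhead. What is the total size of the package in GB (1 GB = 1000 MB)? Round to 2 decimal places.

Audio: 128 kbps = 0.128 Mbps.
music video: 29.358 Mbps × 240 s × 1.06 = 7468.7 Mb
lecture capture: 3.528 Mbps × 2580 s × 1.06 = 9648.4 Mb
screen recording: 1.628 Mbps × 5160 s × 1.06 = 8904.5 Mb
conference talk: 4.248 Mbps × 3180 s × 1.06 = 14319.2 Mb
dashcam clip: 12.188 Mbps × 900 s × 1.06 = 11627.4 Mb
Total: 51968.1 Mb = 6496.0 MB.
= 6.496 GB.

6.50 GB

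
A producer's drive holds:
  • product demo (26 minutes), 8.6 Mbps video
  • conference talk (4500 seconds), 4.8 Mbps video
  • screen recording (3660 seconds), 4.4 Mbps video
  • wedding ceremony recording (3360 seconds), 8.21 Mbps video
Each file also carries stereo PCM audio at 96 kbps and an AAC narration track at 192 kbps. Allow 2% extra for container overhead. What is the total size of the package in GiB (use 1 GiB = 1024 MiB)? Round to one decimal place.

Audio total: 96 + 192 = 288 kbps = 0.288 Mbps.
product demo: 8.888 Mbps × 1560 s × 1.02 = 14142.6 Mb
conference talk: 5.088 Mbps × 4500 s × 1.02 = 23353.9 Mb
screen recording: 4.688 Mbps × 3660 s × 1.02 = 17501.2 Mb
wedding ceremony recording: 8.498 Mbps × 3360 s × 1.02 = 29124.3 Mb
Total: 84122.1 Mb = 10515.3 MB.
= 9.793 GiB.

9.8 GiB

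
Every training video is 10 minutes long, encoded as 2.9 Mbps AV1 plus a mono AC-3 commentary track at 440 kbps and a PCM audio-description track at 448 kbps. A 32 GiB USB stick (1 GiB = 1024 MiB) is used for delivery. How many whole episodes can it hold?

10 min = 600 s
Audio total: 440 + 448 = 888 kbps = 0.888 Mbps.
Total bitrate: 3.788 Mbps.
Per item: 3.788 Mbps × 600 s = 2,273 Mb = 284.1 MB.
Capacity: 32 GiB = 274,878 Mb; 120.94 items → 120 complete.

120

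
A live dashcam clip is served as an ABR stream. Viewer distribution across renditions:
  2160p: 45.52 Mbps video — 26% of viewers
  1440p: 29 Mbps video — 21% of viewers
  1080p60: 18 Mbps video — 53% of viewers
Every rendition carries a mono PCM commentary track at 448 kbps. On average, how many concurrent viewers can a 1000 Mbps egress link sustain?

Audio: 448 kbps = 0.448 Mbps.
Average per-viewer bitrate: 0.26×45.968 + 0.21×29.448 + 0.53×18.448 = 27.913 Mbps.
1000 Mbps = 1,000 Mbps; 1,000 / 27.913 = 35.83 → 35.

35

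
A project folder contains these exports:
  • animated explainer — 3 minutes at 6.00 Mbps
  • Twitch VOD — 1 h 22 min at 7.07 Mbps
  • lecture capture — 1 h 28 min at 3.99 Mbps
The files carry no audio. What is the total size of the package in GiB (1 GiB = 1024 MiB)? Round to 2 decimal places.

animated explainer: 6.000 Mbps × 180 s = 1080.0 Mb
Twitch VOD: 7.070 Mbps × 4920 s = 34784.4 Mb
lecture capture: 3.990 Mbps × 5280 s = 21067.2 Mb
Total: 56931.6 Mb = 7116.4 MB.
= 6.628 GiB.

6.63 GiB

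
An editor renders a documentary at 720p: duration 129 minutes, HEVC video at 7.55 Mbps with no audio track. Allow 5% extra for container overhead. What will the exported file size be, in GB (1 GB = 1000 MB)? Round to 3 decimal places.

7.670 GB

129 min = 7740 s
Total bitrate: 7.55 Mbps.
Stream data: 7.550 Mbps × 7740 s = 58437.0 Mb.
With 5% container overhead: ×1.05.
61,359 Mb ÷ 8 = 7,670 MB → 7.670 GB.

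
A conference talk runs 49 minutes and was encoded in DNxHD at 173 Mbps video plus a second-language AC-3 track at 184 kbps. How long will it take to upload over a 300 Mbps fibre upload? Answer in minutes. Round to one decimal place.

28.3 minutes

49 min = 2940 s
Audio: 184 kbps = 0.184 Mbps.
Total bitrate: 173.184 Mbps.
File: 173.184 Mbps × 2940 s = 509161.0 Mb.
At 300 Mbps: 509161.0 / 300 = 1697.2 s ≈ 28.3 minutes.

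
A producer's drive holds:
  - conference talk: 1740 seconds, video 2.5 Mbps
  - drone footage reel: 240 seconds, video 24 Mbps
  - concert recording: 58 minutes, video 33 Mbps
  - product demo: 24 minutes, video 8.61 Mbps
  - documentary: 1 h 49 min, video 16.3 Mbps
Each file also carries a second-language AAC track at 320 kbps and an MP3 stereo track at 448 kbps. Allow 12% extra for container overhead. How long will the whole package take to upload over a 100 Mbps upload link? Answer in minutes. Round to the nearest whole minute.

47 minutes

Audio total: 320 + 448 = 768 kbps = 0.768 Mbps.
conference talk: 3.268 Mbps × 1740 s × 1.12 = 6368.7 Mb
drone footage reel: 24.768 Mbps × 240 s × 1.12 = 6657.6 Mb
concert recording: 33.768 Mbps × 3480 s × 1.12 = 131614.2 Mb
product demo: 9.378 Mbps × 1440 s × 1.12 = 15124.8 Mb
documentary: 17.068 Mbps × 6540 s × 1.12 = 125019.7 Mb
Total: 284785.0 Mb = 35598.1 MB.
At 100 Mbps: 284785.0 / 100 = 2848 s ≈ 47.5 minutes.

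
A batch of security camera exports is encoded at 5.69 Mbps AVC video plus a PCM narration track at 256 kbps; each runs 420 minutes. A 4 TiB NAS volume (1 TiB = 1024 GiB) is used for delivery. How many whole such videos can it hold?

420 min = 25200 s
Audio: 256 kbps = 0.256 Mbps.
Total bitrate: 5.946 Mbps.
Per item: 5.946 Mbps × 25200 s = 149,839 Mb = 18,730 MB.
Capacity: 4 TiB = 35,184,372 Mb; 234.81 items → 234 complete.

234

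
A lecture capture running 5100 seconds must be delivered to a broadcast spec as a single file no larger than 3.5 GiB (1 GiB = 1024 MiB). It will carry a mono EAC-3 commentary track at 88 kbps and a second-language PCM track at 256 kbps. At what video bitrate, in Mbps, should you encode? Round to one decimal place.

5.6 Mbps

Budget: 3.5 GiB = 30064.8 Mb.
Total bitrate budget: 30064.8 Mb / 5100 s = 5.895 Mbps.
Audio total: 88 + 256 = 344 kbps = 0.344 Mbps.
Video: 5.895 − 0.344 = 5.551 Mbps.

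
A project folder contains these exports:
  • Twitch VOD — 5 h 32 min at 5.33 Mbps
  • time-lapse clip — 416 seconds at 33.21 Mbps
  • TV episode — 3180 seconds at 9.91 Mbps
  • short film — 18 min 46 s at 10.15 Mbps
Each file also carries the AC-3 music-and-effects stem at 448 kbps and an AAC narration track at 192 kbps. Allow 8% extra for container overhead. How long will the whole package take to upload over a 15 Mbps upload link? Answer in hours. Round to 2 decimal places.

3.57 hours

Audio total: 448 + 192 = 640 kbps = 0.640 Mbps.
Twitch VOD: 5.970 Mbps × 19920 s × 1.08 = 128436.2 Mb
time-lapse clip: 33.850 Mbps × 416 s × 1.08 = 15208.1 Mb
TV episode: 10.550 Mbps × 3180 s × 1.08 = 36232.9 Mb
short film: 10.790 Mbps × 1126 s × 1.08 = 13121.5 Mb
Total: 192998.7 Mb = 24124.8 MB.
At 15 Mbps: 192998.7 / 15 = 12867 s ≈ 3.57 hours.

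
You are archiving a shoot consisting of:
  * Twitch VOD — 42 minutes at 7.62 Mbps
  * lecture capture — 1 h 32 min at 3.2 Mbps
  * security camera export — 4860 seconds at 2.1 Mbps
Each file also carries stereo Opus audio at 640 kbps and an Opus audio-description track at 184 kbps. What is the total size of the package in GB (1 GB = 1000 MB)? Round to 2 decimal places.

Audio total: 640 + 184 = 824 kbps = 0.824 Mbps.
Twitch VOD: 8.444 Mbps × 2520 s = 21278.9 Mb
lecture capture: 4.024 Mbps × 5520 s = 22212.5 Mb
security camera export: 2.924 Mbps × 4860 s = 14210.6 Mb
Total: 57702.0 Mb = 7212.8 MB.
= 7.213 GB.

7.21 GB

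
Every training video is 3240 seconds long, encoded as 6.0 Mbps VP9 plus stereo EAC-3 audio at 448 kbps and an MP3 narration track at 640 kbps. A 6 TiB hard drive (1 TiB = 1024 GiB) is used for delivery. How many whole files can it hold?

Audio total: 448 + 640 = 1088 kbps = 1.088 Mbps.
Total bitrate: 7.088 Mbps.
Per item: 7.088 Mbps × 3240 s = 22,965 Mb = 2,871 MB.
Capacity: 6 TiB = 52,776,558 Mb; 2298.12 items → 2298 complete.

2298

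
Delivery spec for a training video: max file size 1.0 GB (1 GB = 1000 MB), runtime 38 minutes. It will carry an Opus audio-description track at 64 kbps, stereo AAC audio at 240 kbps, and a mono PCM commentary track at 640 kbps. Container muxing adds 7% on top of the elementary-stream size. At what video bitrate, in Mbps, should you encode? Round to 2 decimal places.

Budget: 1.0 GB = 8000.0 Mb.
Stream payload after overhead: 8000.0 / 1.07 = 7476.6 Mb.
38 min = 2280 s
Total bitrate budget: 7476.6 Mb / 2280 s = 3.279 Mbps.
Audio total: 64 + 240 + 640 = 944 kbps = 0.944 Mbps.
Video: 3.279 − 0.944 = 2.335 Mbps.

2.34 Mbps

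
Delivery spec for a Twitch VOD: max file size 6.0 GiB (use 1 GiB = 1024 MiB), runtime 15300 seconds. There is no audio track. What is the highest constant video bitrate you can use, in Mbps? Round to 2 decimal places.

3.37 Mbps

Budget: 6.0 GiB = 51539.6 Mb.
Total bitrate budget: 51539.6 Mb / 15300 s = 3.369 Mbps.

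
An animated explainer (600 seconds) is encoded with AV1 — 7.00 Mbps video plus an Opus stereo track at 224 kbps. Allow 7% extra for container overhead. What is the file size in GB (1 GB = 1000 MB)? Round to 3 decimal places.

Audio: 224 kbps = 0.224 Mbps.
Total bitrate: 7.00 + 0.224 = 7.224 Mbps.
Stream data: 7.224 Mbps × 600 s = 4334.4 Mb.
With 7% container overhead: ×1.07.
4,638 Mb ÷ 8 = 579.7 MB → 0.5797 GB.

0.580 GB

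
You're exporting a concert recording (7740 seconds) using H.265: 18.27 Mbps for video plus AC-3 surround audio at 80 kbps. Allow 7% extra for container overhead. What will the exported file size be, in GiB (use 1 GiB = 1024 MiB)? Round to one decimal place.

17.7 GiB

Audio: 80 kbps = 0.080 Mbps.
Total bitrate: 18.27 + 0.080 = 18.350 Mbps.
Stream data: 18.350 Mbps × 7740 s = 142029.0 Mb.
With 7% container overhead: ×1.07.
151,971 Mb = 18,996,378,750 bytes ÷ 1,073,741,824 = 17.69 GiB.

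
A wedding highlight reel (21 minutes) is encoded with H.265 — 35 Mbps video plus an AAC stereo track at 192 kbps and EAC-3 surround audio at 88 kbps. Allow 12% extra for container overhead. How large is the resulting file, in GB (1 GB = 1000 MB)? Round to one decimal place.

6.2 GB

21 min = 1260 s
Audio total: 192 + 88 = 280 kbps = 0.280 Mbps.
Total bitrate: 35 + 0.280 = 35.280 Mbps.
Stream data: 35.280 Mbps × 1260 s = 44452.8 Mb.
With 12% container overhead: ×1.12.
49,787 Mb ÷ 8 = 6,223 MB → 6.223 GB.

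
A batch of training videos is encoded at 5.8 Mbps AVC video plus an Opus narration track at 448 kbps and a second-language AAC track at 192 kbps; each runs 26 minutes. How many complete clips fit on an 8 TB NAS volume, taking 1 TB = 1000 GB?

6370

26 min = 1560 s
Audio total: 448 + 192 = 640 kbps = 0.640 Mbps.
Total bitrate: 6.440 Mbps.
Per item: 6.440 Mbps × 1560 s = 10,046 Mb = 1,256 MB.
Capacity: 8 TB = 64,000,000 Mb; 6370.44 items → 6370 complete.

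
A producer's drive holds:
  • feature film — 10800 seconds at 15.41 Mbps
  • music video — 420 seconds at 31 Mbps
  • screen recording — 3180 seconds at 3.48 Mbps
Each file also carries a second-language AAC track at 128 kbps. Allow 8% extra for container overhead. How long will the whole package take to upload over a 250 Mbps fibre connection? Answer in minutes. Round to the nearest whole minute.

Audio: 128 kbps = 0.128 Mbps.
feature film: 15.538 Mbps × 10800 s × 1.08 = 181235.2 Mb
music video: 31.128 Mbps × 420 s × 1.08 = 14119.7 Mb
screen recording: 3.608 Mbps × 3180 s × 1.08 = 12391.3 Mb
Total: 207746.2 Mb = 25968.3 MB.
At 250 Mbps: 207746.2 / 250 = 831 s ≈ 13.8 minutes.

14 minutes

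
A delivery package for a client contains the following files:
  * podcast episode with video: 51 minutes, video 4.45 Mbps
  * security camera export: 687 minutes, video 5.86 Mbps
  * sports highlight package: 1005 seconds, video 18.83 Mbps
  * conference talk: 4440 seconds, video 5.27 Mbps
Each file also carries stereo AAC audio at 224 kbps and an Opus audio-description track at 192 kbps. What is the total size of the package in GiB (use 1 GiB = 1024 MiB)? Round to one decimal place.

37.0 GiB

Audio total: 224 + 192 = 416 kbps = 0.416 Mbps.
podcast episode with video: 4.866 Mbps × 3060 s = 14890.0 Mb
security camera export: 6.276 Mbps × 41220 s = 258696.7 Mb
sports highlight package: 19.246 Mbps × 1005 s = 19342.2 Mb
conference talk: 5.686 Mbps × 4440 s = 25245.8 Mb
Total: 318174.8 Mb = 39771.8 MB.
= 37.04 GiB.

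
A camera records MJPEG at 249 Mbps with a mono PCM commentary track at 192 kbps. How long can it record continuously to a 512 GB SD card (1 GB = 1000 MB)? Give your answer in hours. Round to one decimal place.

4.6 hours

Audio: 192 kbps = 0.192 Mbps.
Total bitrate: 249 + 0.192 = 249.192 Mbps.
Capacity: 512 GB = 4,096,000 Mb.
Recording time: 4,096,000 / 249.192 = 16,437 s ≈ 4.57 hours.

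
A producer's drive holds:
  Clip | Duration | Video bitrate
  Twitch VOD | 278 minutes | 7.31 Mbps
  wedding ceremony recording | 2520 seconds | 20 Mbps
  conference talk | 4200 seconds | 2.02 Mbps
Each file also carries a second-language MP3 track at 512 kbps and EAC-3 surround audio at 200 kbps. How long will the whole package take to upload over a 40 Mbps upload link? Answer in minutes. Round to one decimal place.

82.3 minutes

Audio total: 512 + 200 = 712 kbps = 0.712 Mbps.
Twitch VOD: 8.022 Mbps × 16680 s = 133807.0 Mb
wedding ceremony recording: 20.712 Mbps × 2520 s = 52194.2 Mb
conference talk: 2.732 Mbps × 4200 s = 11474.4 Mb
Total: 197475.6 Mb = 24684.5 MB.
At 40 Mbps: 197475.6 / 40 = 4937 s ≈ 82.3 minutes.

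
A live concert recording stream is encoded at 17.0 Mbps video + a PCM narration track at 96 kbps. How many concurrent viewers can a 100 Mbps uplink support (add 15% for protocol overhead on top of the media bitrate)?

Audio: 96 kbps = 0.096 Mbps.
Per-viewer media rate: 17.096 Mbps.
On the wire with 15% overhead: 19.660 Mbps.
100 Mbps = 100.0 Mbps; 100.0 / 19.660 = 5.09 → 5 viewers.

5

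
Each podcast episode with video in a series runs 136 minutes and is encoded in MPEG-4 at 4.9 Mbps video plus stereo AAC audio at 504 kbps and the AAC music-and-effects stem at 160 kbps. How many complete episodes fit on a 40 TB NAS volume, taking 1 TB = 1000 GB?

7048

136 min = 8160 s
Audio total: 504 + 160 = 664 kbps = 0.664 Mbps.
Total bitrate: 5.564 Mbps.
Per item: 5.564 Mbps × 8160 s = 45,402 Mb = 5,675 MB.
Capacity: 40 TB = 320,000,000 Mb; 7048.11 items → 7048 complete.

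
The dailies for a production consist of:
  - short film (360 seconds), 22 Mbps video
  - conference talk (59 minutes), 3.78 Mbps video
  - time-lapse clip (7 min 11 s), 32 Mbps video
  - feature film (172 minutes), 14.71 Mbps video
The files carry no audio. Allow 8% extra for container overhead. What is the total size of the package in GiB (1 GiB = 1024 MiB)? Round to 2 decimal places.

short film: 22.000 Mbps × 360 s × 1.08 = 8553.6 Mb
conference talk: 3.780 Mbps × 3540 s × 1.08 = 14451.7 Mb
time-lapse clip: 32.000 Mbps × 431 s × 1.08 = 14895.4 Mb
feature film: 14.710 Mbps × 10320 s × 1.08 = 163951.8 Mb
Total: 201852.4 Mb = 25231.6 MB.
= 23.50 GiB.

23.50 GiB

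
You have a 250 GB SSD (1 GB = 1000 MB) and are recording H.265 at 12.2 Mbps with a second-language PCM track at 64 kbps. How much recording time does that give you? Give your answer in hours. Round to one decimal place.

45.3 hours

Audio: 64 kbps = 0.064 Mbps.
Total bitrate: 12.2 + 0.064 = 12.264 Mbps.
Capacity: 250 GB = 2,000,000 Mb.
Recording time: 2,000,000 / 12.264 = 163,079 s ≈ 45.3 hours.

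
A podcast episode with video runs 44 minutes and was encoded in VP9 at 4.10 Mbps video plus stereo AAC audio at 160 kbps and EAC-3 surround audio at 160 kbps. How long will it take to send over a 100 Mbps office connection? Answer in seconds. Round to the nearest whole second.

44 min = 2640 s
Audio total: 160 + 160 = 320 kbps = 0.320 Mbps.
Total bitrate: 4.420 Mbps.
File: 4.420 Mbps × 2640 s = 11668.8 Mb.
At 100 Mbps: 11668.8 / 100 = 116.7 s ≈ 117 seconds.

117 seconds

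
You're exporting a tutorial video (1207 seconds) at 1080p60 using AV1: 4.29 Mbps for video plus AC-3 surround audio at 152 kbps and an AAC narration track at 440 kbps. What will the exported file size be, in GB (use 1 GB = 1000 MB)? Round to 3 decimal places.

0.737 GB

Audio total: 152 + 440 = 592 kbps = 0.592 Mbps.
Total bitrate: 4.29 + 0.592 = 4.882 Mbps.
Stream data: 4.882 Mbps × 1207 s = 5892.6 Mb.
5,893 Mb ÷ 8 = 736.6 MB → 0.7366 GB.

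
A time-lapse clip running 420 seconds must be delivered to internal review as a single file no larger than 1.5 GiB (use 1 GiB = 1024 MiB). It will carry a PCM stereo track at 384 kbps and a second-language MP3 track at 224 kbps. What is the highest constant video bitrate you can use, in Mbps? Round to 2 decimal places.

30.07 Mbps

Budget: 1.5 GiB = 12884.9 Mb.
Total bitrate budget: 12884.9 Mb / 420 s = 30.678 Mbps.
Audio total: 384 + 224 = 608 kbps = 0.608 Mbps.
Video: 30.678 − 0.608 = 30.070 Mbps.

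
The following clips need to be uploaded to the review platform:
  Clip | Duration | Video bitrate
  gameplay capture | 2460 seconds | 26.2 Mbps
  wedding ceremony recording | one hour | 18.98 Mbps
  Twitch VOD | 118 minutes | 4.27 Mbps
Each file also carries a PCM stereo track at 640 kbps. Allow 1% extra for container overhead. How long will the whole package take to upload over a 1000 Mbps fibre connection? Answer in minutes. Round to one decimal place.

2.9 minutes

Audio: 640 kbps = 0.640 Mbps.
gameplay capture: 26.840 Mbps × 2460 s × 1.01 = 66686.7 Mb
wedding ceremony recording: 19.620 Mbps × 3600 s × 1.01 = 71338.3 Mb
Twitch VOD: 4.910 Mbps × 7080 s × 1.01 = 35110.4 Mb
Total: 173135.4 Mb = 21641.9 MB.
At 1000 Mbps: 173135.4 / 1000 = 173 s ≈ 2.89 minutes.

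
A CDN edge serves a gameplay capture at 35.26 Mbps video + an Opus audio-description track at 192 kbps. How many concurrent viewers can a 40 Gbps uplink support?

1128

Audio: 192 kbps = 0.192 Mbps.
Per-viewer media rate: 35.452 Mbps.
40 Gbps = 40,000 Mbps; 40,000 / 35.452 = 1128.29 → 1128 viewers.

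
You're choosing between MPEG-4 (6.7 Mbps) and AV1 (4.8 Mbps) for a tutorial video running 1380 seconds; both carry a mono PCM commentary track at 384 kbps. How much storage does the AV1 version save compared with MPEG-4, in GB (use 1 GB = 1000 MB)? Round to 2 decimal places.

0.33 GB

Audio: 384 kbps = 0.384 Mbps.
MPEG-4: 7.084 Mbps × 1380 s = 9775.9 Mb = 1.222 GB.
AV1: 5.184 Mbps × 1380 s = 7153.9 Mb = 0.894 GB.
Saving: 1.222 − 0.894 = 0.328 GB.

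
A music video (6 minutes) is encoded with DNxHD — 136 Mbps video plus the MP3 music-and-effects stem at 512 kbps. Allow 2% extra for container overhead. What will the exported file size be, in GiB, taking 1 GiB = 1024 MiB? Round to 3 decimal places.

6 min = 360 s
Audio: 512 kbps = 0.512 Mbps.
Total bitrate: 136 + 0.512 = 136.512 Mbps.
Stream data: 136.512 Mbps × 360 s = 49144.3 Mb.
With 2% container overhead: ×1.02.
50,127 Mb = 6,265,900,800 bytes ÷ 1,073,741,824 = 5.836 GiB.

5.836 GiB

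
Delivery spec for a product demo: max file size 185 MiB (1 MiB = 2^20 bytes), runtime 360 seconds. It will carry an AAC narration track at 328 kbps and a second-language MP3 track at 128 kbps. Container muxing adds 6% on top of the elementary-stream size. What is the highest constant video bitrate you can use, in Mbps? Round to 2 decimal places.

Budget: 185 MiB = 1551.9 Mb.
Stream payload after overhead: 1551.9 / 1.06 = 1464.0 Mb.
Total bitrate budget: 1464.0 Mb / 360 s = 4.067 Mbps.
Audio total: 328 + 128 = 456 kbps = 0.456 Mbps.
Video: 4.067 − 0.456 = 3.611 Mbps.

3.61 Mbps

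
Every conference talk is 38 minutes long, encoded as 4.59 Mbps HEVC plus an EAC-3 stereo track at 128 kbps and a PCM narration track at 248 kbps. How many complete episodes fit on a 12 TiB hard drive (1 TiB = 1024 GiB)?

9322

38 min = 2280 s
Audio total: 128 + 248 = 376 kbps = 0.376 Mbps.
Total bitrate: 4.966 Mbps.
Per item: 4.966 Mbps × 2280 s = 11,322 Mb = 1,415 MB.
Capacity: 12 TiB = 105,553,116 Mb; 9322.44 items → 9322 complete.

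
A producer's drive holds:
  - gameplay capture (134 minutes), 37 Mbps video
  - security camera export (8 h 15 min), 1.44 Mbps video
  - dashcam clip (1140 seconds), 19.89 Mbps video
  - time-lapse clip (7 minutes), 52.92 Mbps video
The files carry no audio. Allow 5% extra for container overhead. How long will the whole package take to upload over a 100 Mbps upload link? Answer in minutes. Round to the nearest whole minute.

gameplay capture: 37.000 Mbps × 8040 s × 1.05 = 312354.0 Mb
security camera export: 1.440 Mbps × 29700 s × 1.05 = 44906.4 Mb
dashcam clip: 19.890 Mbps × 1140 s × 1.05 = 23808.3 Mb
time-lapse clip: 52.920 Mbps × 420 s × 1.05 = 23337.7 Mb
Total: 404406.5 Mb = 50550.8 MB.
At 100 Mbps: 404406.5 / 100 = 4044 s ≈ 67.4 minutes.

67 minutes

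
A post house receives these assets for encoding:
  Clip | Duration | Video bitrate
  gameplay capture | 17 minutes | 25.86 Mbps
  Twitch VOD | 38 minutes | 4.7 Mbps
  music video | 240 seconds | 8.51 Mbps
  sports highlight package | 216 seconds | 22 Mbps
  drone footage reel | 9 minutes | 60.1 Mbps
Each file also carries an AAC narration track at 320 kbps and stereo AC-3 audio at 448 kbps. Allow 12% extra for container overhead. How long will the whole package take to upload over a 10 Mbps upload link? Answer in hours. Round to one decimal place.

2.5 hours

Audio total: 320 + 448 = 768 kbps = 0.768 Mbps.
gameplay capture: 26.628 Mbps × 1020 s × 1.12 = 30419.8 Mb
Twitch VOD: 5.468 Mbps × 2280 s × 1.12 = 13963.1 Mb
music video: 9.278 Mbps × 240 s × 1.12 = 2493.9 Mb
sports highlight package: 22.768 Mbps × 216 s × 1.12 = 5508.0 Mb
drone footage reel: 60.868 Mbps × 540 s × 1.12 = 36813.0 Mb
Total: 89197.8 Mb = 11149.7 MB.
At 10 Mbps: 89197.8 / 10 = 8920 s ≈ 2.48 hours.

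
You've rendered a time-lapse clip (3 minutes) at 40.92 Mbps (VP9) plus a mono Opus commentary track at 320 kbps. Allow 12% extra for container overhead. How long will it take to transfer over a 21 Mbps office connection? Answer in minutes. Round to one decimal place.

6.6 minutes

3 min = 180 s
Audio: 320 kbps = 0.320 Mbps.
Total bitrate: 41.240 Mbps.
File: 41.240 Mbps × 180 s = 7423.2 Mb.
With 12% container overhead: ×1.12. → 8314.0 Mb.
At 21 Mbps: 8314.0 / 21 = 395.9 s ≈ 6.6 minutes.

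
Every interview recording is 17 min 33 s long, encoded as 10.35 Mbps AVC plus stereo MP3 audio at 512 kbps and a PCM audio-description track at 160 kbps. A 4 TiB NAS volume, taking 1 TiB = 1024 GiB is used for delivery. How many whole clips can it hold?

3031

17 min 33 s = 1053 s
Audio total: 512 + 160 = 672 kbps = 0.672 Mbps.
Total bitrate: 11.022 Mbps.
Per item: 11.022 Mbps × 1053 s = 11,606 Mb = 1,451 MB.
Capacity: 4 TiB = 35,184,372 Mb; 3031.52 items → 3031 complete.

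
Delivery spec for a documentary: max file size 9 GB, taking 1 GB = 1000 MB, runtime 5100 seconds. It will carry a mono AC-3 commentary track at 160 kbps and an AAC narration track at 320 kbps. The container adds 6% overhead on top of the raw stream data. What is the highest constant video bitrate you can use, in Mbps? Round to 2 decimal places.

Budget: 9 GB = 72000.0 Mb.
Stream payload after overhead: 72000.0 / 1.06 = 67924.5 Mb.
Total bitrate budget: 67924.5 Mb / 5100 s = 13.319 Mbps.
Audio total: 160 + 320 = 480 kbps = 0.480 Mbps.
Video: 13.319 − 0.480 = 12.839 Mbps.

12.84 Mbps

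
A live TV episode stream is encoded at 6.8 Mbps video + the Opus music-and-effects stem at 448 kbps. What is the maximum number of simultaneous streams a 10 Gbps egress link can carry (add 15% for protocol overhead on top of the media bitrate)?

1199

Audio: 448 kbps = 0.448 Mbps.
Per-viewer media rate: 7.248 Mbps.
On the wire with 15% overhead: 8.335 Mbps.
10 Gbps = 10,000 Mbps; 10,000 / 8.335 = 1199.73 → 1199 viewers.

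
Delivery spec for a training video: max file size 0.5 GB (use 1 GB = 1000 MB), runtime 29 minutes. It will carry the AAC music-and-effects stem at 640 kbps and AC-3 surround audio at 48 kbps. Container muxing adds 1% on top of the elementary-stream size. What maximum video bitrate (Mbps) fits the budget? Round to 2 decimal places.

Budget: 0.5 GB = 4000.0 Mb.
Stream payload after overhead: 4000.0 / 1.01 = 3960.4 Mb.
29 min = 1740 s
Total bitrate budget: 3960.4 Mb / 1740 s = 2.276 Mbps.
Audio total: 640 + 48 = 688 kbps = 0.688 Mbps.
Video: 2.276 − 0.688 = 1.588 Mbps.

1.59 Mbps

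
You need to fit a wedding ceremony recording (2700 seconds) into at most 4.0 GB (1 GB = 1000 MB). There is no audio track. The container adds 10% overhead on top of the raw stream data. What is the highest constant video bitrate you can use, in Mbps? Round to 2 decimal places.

Budget: 4.0 GB = 32000.0 Mb.
Stream payload after overhead: 32000.0 / 1.10 = 29090.9 Mb.
Total bitrate budget: 29090.9 Mb / 2700 s = 10.774 Mbps.

10.77 Mbps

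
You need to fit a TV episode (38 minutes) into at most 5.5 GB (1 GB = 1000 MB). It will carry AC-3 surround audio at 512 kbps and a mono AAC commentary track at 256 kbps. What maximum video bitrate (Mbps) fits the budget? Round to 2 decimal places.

18.53 Mbps

Budget: 5.5 GB = 44000.0 Mb.
38 min = 2280 s
Total bitrate budget: 44000.0 Mb / 2280 s = 19.298 Mbps.
Audio total: 512 + 256 = 768 kbps = 0.768 Mbps.
Video: 19.298 − 0.768 = 18.530 Mbps.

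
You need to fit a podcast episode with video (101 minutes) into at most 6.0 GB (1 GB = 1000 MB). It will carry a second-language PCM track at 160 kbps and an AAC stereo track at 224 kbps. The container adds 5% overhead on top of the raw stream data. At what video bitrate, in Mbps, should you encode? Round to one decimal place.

Budget: 6.0 GB = 48000.0 Mb.
Stream payload after overhead: 48000.0 / 1.05 = 45714.3 Mb.
101 min = 6060 s
Total bitrate budget: 45714.3 Mb / 6060 s = 7.544 Mbps.
Audio total: 160 + 224 = 384 kbps = 0.384 Mbps.
Video: 7.544 − 0.384 = 7.160 Mbps.

7.2 Mbps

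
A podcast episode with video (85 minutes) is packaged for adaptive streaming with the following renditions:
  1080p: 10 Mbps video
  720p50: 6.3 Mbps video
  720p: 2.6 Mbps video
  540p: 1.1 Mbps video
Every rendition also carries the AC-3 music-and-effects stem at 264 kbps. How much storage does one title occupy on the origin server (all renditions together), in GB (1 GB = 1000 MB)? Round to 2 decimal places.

85 min = 5100 s
Audio: 264 kbps = 0.264 Mbps.
Sum of rendition bitrates: (10+0.264) + (6.3+0.264) + (2.6+0.264) + (1.1+0.264) = 21.056 Mbps.
× 5100 s = 107,386 Mb = 13,423 MB = 13.42 GB.

13.42 GB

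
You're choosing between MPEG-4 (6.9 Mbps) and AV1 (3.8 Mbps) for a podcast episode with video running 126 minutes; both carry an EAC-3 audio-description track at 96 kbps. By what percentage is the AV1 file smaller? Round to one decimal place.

44.3%

126 min = 7560 s
Audio: 96 kbps = 0.096 Mbps.
MPEG-4: 6.996 Mbps × 7560 s = 52889.8 Mb = 6.611 GB.
AV1: 3.896 Mbps × 7560 s = 29453.8 Mb = 3.682 GB.
Reduction: (1 − 3.682/6.611) × 100 = 44.31%.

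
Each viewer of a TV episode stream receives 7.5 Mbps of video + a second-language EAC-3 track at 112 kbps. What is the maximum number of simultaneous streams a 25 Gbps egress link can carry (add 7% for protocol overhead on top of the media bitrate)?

3069

Audio: 112 kbps = 0.112 Mbps.
Per-viewer media rate: 7.612 Mbps.
On the wire with 7% overhead: 8.145 Mbps.
25 Gbps = 25,000 Mbps; 25,000 / 8.145 = 3069.43 → 3069 viewers.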